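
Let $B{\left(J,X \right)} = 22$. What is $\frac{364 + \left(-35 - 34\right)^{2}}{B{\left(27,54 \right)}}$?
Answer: $\frac{5125}{22} \approx 232.95$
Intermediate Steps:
$\frac{364 + \left(-35 - 34\right)^{2}}{B{\left(27,54 \right)}} = \frac{364 + \left(-35 - 34\right)^{2}}{22} = \left(364 + \left(-69\right)^{2}\right) \frac{1}{22} = \left(364 + 4761\right) \frac{1}{22} = 5125 \cdot \frac{1}{22} = \frac{5125}{22}$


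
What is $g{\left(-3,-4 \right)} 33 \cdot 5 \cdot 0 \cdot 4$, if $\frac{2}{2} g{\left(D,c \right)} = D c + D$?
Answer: $0$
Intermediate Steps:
$g{\left(D,c \right)} = D + D c$ ($g{\left(D,c \right)} = D c + D = D + D c$)
$g{\left(-3,-4 \right)} 33 \cdot 5 \cdot 0 \cdot 4 = - 3 \left(1 - 4\right) 33 \cdot 5 \cdot 0 \cdot 4 = \left(-3\right) \left(-3\right) 33 \cdot 0 \cdot 4 = 9 \cdot 33 \cdot 0 = 297 \cdot 0 = 0$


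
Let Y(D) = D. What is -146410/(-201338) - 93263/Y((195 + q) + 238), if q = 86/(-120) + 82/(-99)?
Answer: -18527074394455/85999613989 ≈ -215.43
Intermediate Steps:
q = -3059/1980 (q = 86*(-1/120) + 82*(-1/99) = -43/60 - 82/99 = -3059/1980 ≈ -1.5449)
-146410/(-201338) - 93263/Y((195 + q) + 238) = -146410/(-201338) - 93263/((195 - 3059/1980) + 238) = -146410*(-1/201338) - 93263/(383041/1980 + 238) = 73205/100669 - 93263/854281/1980 = 73205/100669 - 93263*1980/854281 = 73205/100669 - 184660740/854281 = -18527074394455/85999613989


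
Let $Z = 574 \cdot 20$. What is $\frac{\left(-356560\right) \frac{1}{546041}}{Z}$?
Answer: $- \frac{8914}{156713767} \approx -5.6881 \cdot 10^{-5}$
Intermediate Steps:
$Z = 11480$
$\frac{\left(-356560\right) \frac{1}{546041}}{Z} = \frac{\left(-356560\right) \frac{1}{546041}}{11480} = \left(-356560\right) \frac{1}{546041} \cdot \frac{1}{11480} = \left(- \frac{356560}{546041}\right) \frac{1}{11480} = - \frac{8914}{156713767}$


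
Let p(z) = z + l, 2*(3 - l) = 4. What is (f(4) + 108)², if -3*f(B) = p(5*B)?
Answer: 10201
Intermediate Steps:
l = 1 (l = 3 - ½*4 = 3 - 2 = 1)
p(z) = 1 + z (p(z) = z + 1 = 1 + z)
f(B) = -⅓ - 5*B/3 (f(B) = -(1 + 5*B)/3 = -⅓ - 5*B/3)
(f(4) + 108)² = ((-⅓ - 5/3*4) + 108)² = ((-⅓ - 20/3) + 108)² = (-7 + 108)² = 101² = 10201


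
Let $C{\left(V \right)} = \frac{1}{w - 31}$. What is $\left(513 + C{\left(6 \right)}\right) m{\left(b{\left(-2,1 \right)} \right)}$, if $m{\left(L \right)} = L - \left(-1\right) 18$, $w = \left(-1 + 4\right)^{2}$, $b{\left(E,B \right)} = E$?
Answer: $\frac{90280}{11} \approx 8207.3$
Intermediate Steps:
$w = 9$ ($w = 3^{2} = 9$)
$C{\left(V \right)} = - \frac{1}{22}$ ($C{\left(V \right)} = \frac{1}{9 - 31} = \frac{1}{-22} = - \frac{1}{22}$)
$m{\left(L \right)} = 18 + L$ ($m{\left(L \right)} = L - -18 = L + 18 = 18 + L$)
$\left(513 + C{\left(6 \right)}\right) m{\left(b{\left(-2,1 \right)} \right)} = \left(513 - \frac{1}{22}\right) \left(18 - 2\right) = \frac{11285}{22} \cdot 16 = \frac{90280}{11}$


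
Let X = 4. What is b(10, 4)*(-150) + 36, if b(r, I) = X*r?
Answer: -5964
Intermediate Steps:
b(r, I) = 4*r
b(10, 4)*(-150) + 36 = (4*10)*(-150) + 36 = 40*(-150) + 36 = -6000 + 36 = -5964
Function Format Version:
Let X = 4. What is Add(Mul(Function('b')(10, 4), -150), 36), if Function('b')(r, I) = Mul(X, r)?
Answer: -5964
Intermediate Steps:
Function('b')(r, I) = Mul(4, r)
Add(Mul(Function('b')(10, 4), -150), 36) = Add(Mul(Mul(4, 10), -150), 36) = Add(Mul(40, -150), 36) = Add(-6000, 36) = -5964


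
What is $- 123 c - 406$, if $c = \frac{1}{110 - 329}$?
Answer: $- \frac{29597}{73} \approx -405.44$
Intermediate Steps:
$c = - \frac{1}{219}$ ($c = \frac{1}{-219} = - \frac{1}{219} \approx -0.0045662$)
$- 123 c - 406 = \left(-123\right) \left(- \frac{1}{219}\right) - 406 = \frac{41}{73} - 406 = - \frac{29597}{73}$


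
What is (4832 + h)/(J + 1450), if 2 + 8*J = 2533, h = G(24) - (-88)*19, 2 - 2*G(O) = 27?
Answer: 51932/14131 ≈ 3.6750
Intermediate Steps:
G(O) = -25/2 (G(O) = 1 - 1/2*27 = 1 - 27/2 = -25/2)
h = 3319/2 (h = -25/2 - (-88)*19 = -25/2 - 1*(-1672) = -25/2 + 1672 = 3319/2 ≈ 1659.5)
J = 2531/8 (J = -1/4 + (1/8)*2533 = -1/4 + 2533/8 = 2531/8 ≈ 316.38)
(4832 + h)/(J + 1450) = (4832 + 3319/2)/(2531/8 + 1450) = 12983/(2*(14131/8)) = (12983/2)*(8/14131) = 51932/14131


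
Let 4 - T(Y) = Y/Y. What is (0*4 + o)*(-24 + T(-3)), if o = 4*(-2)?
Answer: 168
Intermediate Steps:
T(Y) = 3 (T(Y) = 4 - Y/Y = 4 - 1*1 = 4 - 1 = 3)
o = -8
(0*4 + o)*(-24 + T(-3)) = (0*4 - 8)*(-24 + 3) = (0 - 8)*(-21) = -8*(-21) = 168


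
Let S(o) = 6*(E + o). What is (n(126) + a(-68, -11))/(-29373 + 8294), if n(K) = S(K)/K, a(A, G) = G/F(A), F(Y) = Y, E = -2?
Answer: -8663/30100812 ≈ -0.00028780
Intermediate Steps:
S(o) = -12 + 6*o (S(o) = 6*(-2 + o) = -12 + 6*o)
a(A, G) = G/A
n(K) = (-12 + 6*K)/K
(n(126) + a(-68, -11))/(-29373 + 8294) = ((6 - 12/126) - 11/(-68))/(-29373 + 8294) = ((6 - 12*1/126) - 11*(-1/68))/(-21079) = ((6 - 2/21) + 11/68)*(-1/21079) = (124/21 + 11/68)*(-1/21079) = (8663/1428)*(-1/21079) = -8663/30100812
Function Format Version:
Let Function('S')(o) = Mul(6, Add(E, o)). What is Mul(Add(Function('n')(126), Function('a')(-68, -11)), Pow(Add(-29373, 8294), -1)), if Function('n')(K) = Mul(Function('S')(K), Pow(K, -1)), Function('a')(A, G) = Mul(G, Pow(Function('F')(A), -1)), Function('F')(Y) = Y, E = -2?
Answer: Rational(-8663, 30100812) ≈ -0.00028780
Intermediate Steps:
Function('S')(o) = Add(-12, Mul(6, o)) (Function('S')(o) = Mul(6, Add(-2, o)) = Add(-12, Mul(6, o)))
Function('a')(A, G) = Mul(G, Pow(A, -1))
Function('n')(K) = Mul(Pow(K, -1), Add(-12, Mul(6, K))) (Function('n')(K) = Mul(Add(-12, Mul(6, K)), Pow(K, -1)) = Mul(Pow(K, -1), Add(-12, Mul(6, K))))
Mul(Add(Function('n')(126), Function('a')(-68, -11)), Pow(Add(-29373, 8294), -1)) = Mul(Add(Add(6, Mul(-12, Pow(126, -1))), Mul(-11, Pow(-68, -1))), Pow(Add(-29373, 8294), -1)) = Mul(Add(Add(6, Mul(-12, Rational(1, 126))), Mul(-11, Rational(-1, 68))), Pow(-21079, -1)) = Mul(Add(Add(6, Rational(-2, 21)), Rational(11, 68)), Rational(-1, 21079)) = Mul(Add(Rational(124, 21), Rational(11, 68)), Rational(-1, 21079)) = Mul(Rational(8663, 1428), Rational(-1, 21079)) = Rational(-8663, 30100812)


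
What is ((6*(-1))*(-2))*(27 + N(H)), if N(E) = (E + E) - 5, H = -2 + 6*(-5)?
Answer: -504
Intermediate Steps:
H = -32 (H = -2 - 30 = -32)
N(E) = -5 + 2*E (N(E) = 2*E - 5 = -5 + 2*E)
((6*(-1))*(-2))*(27 + N(H)) = ((6*(-1))*(-2))*(27 + (-5 + 2*(-32))) = (-6*(-2))*(27 + (-5 - 64)) = 12*(27 - 69) = 12*(-42) = -504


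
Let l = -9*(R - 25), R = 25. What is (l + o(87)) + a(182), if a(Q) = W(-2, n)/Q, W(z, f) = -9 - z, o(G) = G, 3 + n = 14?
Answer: 2261/26 ≈ 86.962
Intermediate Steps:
n = 11 (n = -3 + 14 = 11)
a(Q) = -7/Q (a(Q) = (-9 - 1*(-2))/Q = (-9 + 2)/Q = -7/Q)
l = 0 (l = -9*(25 - 25) = -9*0 = 0)
(l + o(87)) + a(182) = (0 + 87) - 7/182 = 87 - 7*1/182 = 87 - 1/26 = 2261/26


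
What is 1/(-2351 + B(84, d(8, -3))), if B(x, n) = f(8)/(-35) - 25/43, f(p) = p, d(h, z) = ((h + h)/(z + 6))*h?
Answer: -1505/3539474 ≈ -0.00042520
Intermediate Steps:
d(h, z) = 2*h**2/(6 + z) (d(h, z) = ((2*h)/(6 + z))*h = (2*h/(6 + z))*h = 2*h**2/(6 + z))
B(x, n) = -1219/1505 (B(x, n) = 8/(-35) - 25/43 = 8*(-1/35) - 25*1/43 = -8/35 - 25/43 = -1219/1505)
1/(-2351 + B(84, d(8, -3))) = 1/(-2351 - 1219/1505) = 1/(-3539474/1505) = -1505/3539474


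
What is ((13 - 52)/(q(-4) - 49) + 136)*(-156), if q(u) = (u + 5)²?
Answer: -85371/4 ≈ -21343.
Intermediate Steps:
q(u) = (5 + u)²
((13 - 52)/(q(-4) - 49) + 136)*(-156) = ((13 - 52)/((5 - 4)² - 49) + 136)*(-156) = (-39/(1² - 49) + 136)*(-156) = (-39/(1 - 49) + 136)*(-156) = (-39/(-48) + 136)*(-156) = (-39*(-1/48) + 136)*(-156) = (13/16 + 136)*(-156) = (2189/16)*(-156) = -85371/4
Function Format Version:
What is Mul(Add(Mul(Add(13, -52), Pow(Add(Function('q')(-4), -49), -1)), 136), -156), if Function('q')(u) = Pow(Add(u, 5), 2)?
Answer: Rational(-85371, 4) ≈ -21343.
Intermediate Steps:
Function('q')(u) = Pow(Add(5, u), 2)
Mul(Add(Mul(Add(13, -52), Pow(Add(Function('q')(-4), -49), -1)), 136), -156) = Mul(Add(Mul(Add(13, -52), Pow(Add(Pow(Add(5, -4), 2), -49), -1)), 136), -156) = Mul(Add(Mul(-39, Pow(Add(Pow(1, 2), -49), -1)), 136), -156) = Mul(Add(Mul(-39, Pow(Add(1, -49), -1)), 136), -156) = Mul(Add(Mul(-39, Pow(-48, -1)), 136), -156) = Mul(Add(Mul(-39, Rational(-1, 48)), 136), -156) = Mul(Add(Rational(13, 16), 136), -156) = Mul(Rational(2189, 16), -156) = Rational(-85371, 4)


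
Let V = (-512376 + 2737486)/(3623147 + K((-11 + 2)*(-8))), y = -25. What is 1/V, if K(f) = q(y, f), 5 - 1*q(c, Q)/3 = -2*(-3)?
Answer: 1811572/1112555 ≈ 1.6283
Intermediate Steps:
q(c, Q) = -3 (q(c, Q) = 15 - (-6)*(-3) = 15 - 3*6 = 15 - 18 = -3)
K(f) = -3
V = 1112555/1811572 (V = (-512376 + 2737486)/(3623147 - 3) = 2225110/3623144 = 2225110*(1/3623144) = 1112555/1811572 ≈ 0.61414)
1/V = 1/(1112555/1811572) = 1811572/1112555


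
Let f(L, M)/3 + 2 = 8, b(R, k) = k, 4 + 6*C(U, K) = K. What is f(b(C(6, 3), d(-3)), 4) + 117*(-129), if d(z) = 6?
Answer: -15075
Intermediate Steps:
C(U, K) = -⅔ + K/6
f(L, M) = 18 (f(L, M) = -6 + 3*8 = -6 + 24 = 18)
f(b(C(6, 3), d(-3)), 4) + 117*(-129) = 18 + 117*(-129) = 18 - 15093 = -15075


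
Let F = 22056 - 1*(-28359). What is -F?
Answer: -50415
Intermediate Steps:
F = 50415 (F = 22056 + 28359 = 50415)
-F = -1*50415 = -50415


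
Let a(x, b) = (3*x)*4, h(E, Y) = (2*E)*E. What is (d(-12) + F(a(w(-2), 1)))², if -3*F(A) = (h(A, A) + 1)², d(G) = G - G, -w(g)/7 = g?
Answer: 10153715977281139201/9 ≈ 1.1282e+18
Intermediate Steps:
w(g) = -7*g
h(E, Y) = 2*E²
d(G) = 0
a(x, b) = 12*x
F(A) = -(1 + 2*A²)²/3 (F(A) = -(2*A² + 1)²/3 = -(1 + 2*A²)²/3)
(d(-12) + F(a(w(-2), 1)))² = (0 - (1 + 2*(12*(-7*(-2)))²)²/3)² = (0 - (1 + 2*(12*14)²)²/3)² = (0 - (1 + 2*168²)²/3)² = (0 - (1 + 2*28224)²/3)² = (0 - (1 + 56448)²/3)² = (0 - ⅓*56449²)² = (0 - ⅓*3186489601)² = (0 - 3186489601/3)² = (-3186489601/3)² = 10153715977281139201/9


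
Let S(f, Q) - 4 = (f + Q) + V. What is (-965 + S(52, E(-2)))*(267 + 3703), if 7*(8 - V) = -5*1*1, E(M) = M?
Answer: -25074520/7 ≈ -3.5821e+6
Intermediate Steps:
V = 61/7 (V = 8 - (-5*1)/7 = 8 - (-5)/7 = 8 - ⅐*(-5) = 8 + 5/7 = 61/7 ≈ 8.7143)
S(f, Q) = 89/7 + Q + f (S(f, Q) = 4 + ((f + Q) + 61/7) = 4 + ((Q + f) + 61/7) = 4 + (61/7 + Q + f) = 89/7 + Q + f)
(-965 + S(52, E(-2)))*(267 + 3703) = (-965 + (89/7 - 2 + 52))*(267 + 3703) = (-965 + 439/7)*3970 = -6316/7*3970 = -25074520/7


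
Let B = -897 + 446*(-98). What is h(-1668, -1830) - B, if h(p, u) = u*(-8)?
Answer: 59245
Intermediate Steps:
h(p, u) = -8*u
B = -44605 (B = -897 - 43708 = -44605)
h(-1668, -1830) - B = -8*(-1830) - 1*(-44605) = 14640 + 44605 = 59245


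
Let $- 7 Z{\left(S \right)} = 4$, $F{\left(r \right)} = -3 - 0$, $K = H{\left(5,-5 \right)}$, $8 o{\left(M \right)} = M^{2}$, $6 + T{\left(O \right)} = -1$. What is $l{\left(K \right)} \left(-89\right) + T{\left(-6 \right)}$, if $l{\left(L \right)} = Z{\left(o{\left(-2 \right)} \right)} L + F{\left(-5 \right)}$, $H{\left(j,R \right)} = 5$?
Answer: $\frac{3600}{7} \approx 514.29$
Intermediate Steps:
$T{\left(O \right)} = -7$ ($T{\left(O \right)} = -6 - 1 = -7$)
$o{\left(M \right)} = \frac{M^{2}}{8}$
$K = 5$
$F{\left(r \right)} = -3$ ($F{\left(r \right)} = -3 + 0 = -3$)
$Z{\left(S \right)} = - \frac{4}{7}$ ($Z{\left(S \right)} = \left(- \frac{1}{7}\right) 4 = - \frac{4}{7}$)
$l{\left(L \right)} = -3 - \frac{4 L}{7}$ ($l{\left(L \right)} = - \frac{4 L}{7} - 3 = -3 - \frac{4 L}{7}$)
$l{\left(K \right)} \left(-89\right) + T{\left(-6 \right)} = \left(-3 - \frac{20}{7}\right) \left(-89\right) - 7 = \left(- \frac{41}{7}\right) \left(-89\right) - 7 = \frac{3649}{7} - 7 = \frac{3600}{7}$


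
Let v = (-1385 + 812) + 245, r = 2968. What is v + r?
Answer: 2640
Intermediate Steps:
v = -328 (v = -573 + 245 = -328)
v + r = -328 + 2968 = 2640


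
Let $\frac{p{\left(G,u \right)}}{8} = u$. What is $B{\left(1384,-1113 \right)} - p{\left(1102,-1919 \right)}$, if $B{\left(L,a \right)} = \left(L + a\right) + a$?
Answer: $14510$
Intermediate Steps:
$B{\left(L,a \right)} = L + 2 a$
$p{\left(G,u \right)} = 8 u$
$B{\left(1384,-1113 \right)} - p{\left(1102,-1919 \right)} = \left(1384 + 2 \left(-1113\right)\right) - 8 \left(-1919\right) = \left(1384 - 2226\right) - -15352 = -842 + 15352 = 14510$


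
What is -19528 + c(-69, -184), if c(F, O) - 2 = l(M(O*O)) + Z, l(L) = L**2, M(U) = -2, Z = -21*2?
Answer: -19564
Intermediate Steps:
Z = -42
c(F, O) = -36 (c(F, O) = 2 + ((-2)**2 - 42) = 2 + (4 - 42) = 2 - 38 = -36)
-19528 + c(-69, -184) = -19528 - 36 = -19564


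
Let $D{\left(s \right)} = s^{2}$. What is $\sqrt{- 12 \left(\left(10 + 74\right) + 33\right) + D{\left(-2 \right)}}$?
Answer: $10 i \sqrt{14} \approx 37.417 i$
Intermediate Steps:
$\sqrt{- 12 \left(\left(10 + 74\right) + 33\right) + D{\left(-2 \right)}} = \sqrt{- 12 \left(\left(10 + 74\right) + 33\right) + \left(-2\right)^{2}} = \sqrt{- 12 \left(84 + 33\right) + 4} = \sqrt{\left(-12\right) 117 + 4} = \sqrt{-1404 + 4} = \sqrt{-1400} = 10 i \sqrt{14}$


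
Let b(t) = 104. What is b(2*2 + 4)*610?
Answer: 63440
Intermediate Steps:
b(2*2 + 4)*610 = 104*610 = 63440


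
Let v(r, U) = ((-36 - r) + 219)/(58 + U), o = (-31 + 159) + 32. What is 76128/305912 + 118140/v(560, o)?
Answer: -984823502748/14416103 ≈ -68314.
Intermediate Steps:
o = 160 (o = 128 + 32 = 160)
v(r, U) = (183 - r)/(58 + U)
76128/305912 + 118140/v(560, o) = 76128/305912 + 118140/(((183 - 1*560)/(58 + 160))) = 76128*(1/305912) + 118140/(((183 - 560)/218)) = 9516/38239 + 118140/(((1/218)*(-377))) = 9516/38239 + 118140/(-377/218) = 9516/38239 + 118140*(-218/377) = 9516/38239 - 25754520/377 = -984823502748/14416103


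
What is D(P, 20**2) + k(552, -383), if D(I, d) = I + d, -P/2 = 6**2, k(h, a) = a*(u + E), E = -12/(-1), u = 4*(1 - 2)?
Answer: -2736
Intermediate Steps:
u = -4 (u = 4*(-1) = -4)
E = 12 (E = -12*(-1) = 12)
k(h, a) = 8*a (k(h, a) = a*(-4 + 12) = a*8 = 8*a)
P = -72 (P = -2*6**2 = -2*36 = -72)
D(P, 20**2) + k(552, -383) = (-72 + 20**2) + 8*(-383) = (-72 + 400) - 3064 = 328 - 3064 = -2736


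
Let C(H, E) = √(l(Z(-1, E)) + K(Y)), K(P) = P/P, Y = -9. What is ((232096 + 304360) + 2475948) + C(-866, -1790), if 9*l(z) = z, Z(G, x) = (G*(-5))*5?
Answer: 3012404 + √34/3 ≈ 3.0124e+6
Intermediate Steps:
Z(G, x) = -25*G (Z(G, x) = -5*G*5 = -25*G)
l(z) = z/9
K(P) = 1
C(H, E) = √34/3 (C(H, E) = √((-25*(-1))/9 + 1) = √((⅑)*25 + 1) = √(25/9 + 1) = √(34/9) = √34/3)
((232096 + 304360) + 2475948) + C(-866, -1790) = ((232096 + 304360) + 2475948) + √34/3 = (536456 + 2475948) + √34/3 = 3012404 + √34/3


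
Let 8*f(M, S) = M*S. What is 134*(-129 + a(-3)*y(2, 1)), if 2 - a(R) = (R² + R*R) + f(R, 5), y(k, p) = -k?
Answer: -27001/2 ≈ -13501.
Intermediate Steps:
f(M, S) = M*S/8 (f(M, S) = (M*S)/8 = M*S/8)
a(R) = 2 - 2*R² - 5*R/8 (a(R) = 2 - ((R² + R*R) + (⅛)*R*5) = 2 - ((R² + R²) + 5*R/8) = 2 - (2*R² + 5*R/8) = 2 + (-2*R² - 5*R/8) = 2 - 2*R² - 5*R/8)
134*(-129 + a(-3)*y(2, 1)) = 134*(-129 + (2 - 2*(-3)² - 5/8*(-3))*(-1*2)) = 134*(-129 + (2 - 2*9 + 15/8)*(-2)) = 134*(-129 + (2 - 18 + 15/8)*(-2)) = 134*(-129 - 113/8*(-2)) = 134*(-129 + 113/4) = 134*(-403/4) = -27001/2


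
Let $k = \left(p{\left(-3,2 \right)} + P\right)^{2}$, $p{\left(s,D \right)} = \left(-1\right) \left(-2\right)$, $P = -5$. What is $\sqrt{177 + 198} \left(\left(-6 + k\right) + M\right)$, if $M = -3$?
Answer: $0$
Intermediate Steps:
$p{\left(s,D \right)} = 2$
$k = 9$ ($k = \left(2 - 5\right)^{2} = \left(-3\right)^{2} = 9$)
$\sqrt{177 + 198} \left(\left(-6 + k\right) + M\right) = \sqrt{177 + 198} \left(\left(-6 + 9\right) - 3\right) = \sqrt{375} \left(3 - 3\right) = 5 \sqrt{15} \cdot 0 = 0$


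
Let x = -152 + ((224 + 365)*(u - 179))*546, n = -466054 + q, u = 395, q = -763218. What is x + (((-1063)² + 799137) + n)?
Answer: 70163986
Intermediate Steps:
n = -1229272 (n = -466054 - 763218 = -1229272)
x = 69464152 (x = -152 + ((224 + 365)*(395 - 179))*546 = -152 + (589*216)*546 = -152 + 127224*546 = -152 + 69464304 = 69464152)
x + (((-1063)² + 799137) + n) = 69464152 + (((-1063)² + 799137) - 1229272) = 69464152 + ((1129969 + 799137) - 1229272) = 69464152 + (1929106 - 1229272) = 69464152 + 699834 = 70163986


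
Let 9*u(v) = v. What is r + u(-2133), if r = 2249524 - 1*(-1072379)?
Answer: 3321666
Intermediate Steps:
u(v) = v/9
r = 3321903 (r = 2249524 + 1072379 = 3321903)
r + u(-2133) = 3321903 + (1/9)*(-2133) = 3321903 - 237 = 3321666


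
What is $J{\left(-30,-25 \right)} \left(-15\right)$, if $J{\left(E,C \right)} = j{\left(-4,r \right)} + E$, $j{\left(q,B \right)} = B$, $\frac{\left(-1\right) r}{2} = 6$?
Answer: $630$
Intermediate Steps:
$r = -12$ ($r = \left(-2\right) 6 = -12$)
$J{\left(E,C \right)} = -12 + E$
$J{\left(-30,-25 \right)} \left(-15\right) = \left(-12 - 30\right) \left(-15\right) = \left(-42\right) \left(-15\right) = 630$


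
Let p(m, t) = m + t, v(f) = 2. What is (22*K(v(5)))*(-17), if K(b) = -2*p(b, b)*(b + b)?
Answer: 11968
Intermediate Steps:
K(b) = -8*b² (K(b) = -2*(b + b)*(b + b) = -2*2*b*2*b = -8*b²)
(22*K(v(5)))*(-17) = (22*(-8*2²))*(-17) = (22*(-8*4))*(-17) = (22*(-32))*(-17) = -704*(-17) = 11968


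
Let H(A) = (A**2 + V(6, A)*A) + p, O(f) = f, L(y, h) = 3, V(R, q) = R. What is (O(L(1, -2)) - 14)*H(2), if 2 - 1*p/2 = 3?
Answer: -154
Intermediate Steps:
p = -2 (p = 4 - 2*3 = 4 - 6 = -2)
H(A) = -2 + A**2 + 6*A (H(A) = (A**2 + 6*A) - 2 = -2 + A**2 + 6*A)
(O(L(1, -2)) - 14)*H(2) = (3 - 14)*(-2 + 2**2 + 6*2) = -11*(-2 + 4 + 12) = -11*14 = -154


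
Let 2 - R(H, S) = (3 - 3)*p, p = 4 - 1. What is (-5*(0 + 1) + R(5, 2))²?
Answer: 9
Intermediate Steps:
p = 3
R(H, S) = 2 (R(H, S) = 2 - (3 - 3)*3 = 2 - 0*3 = 2 - 1*0 = 2 + 0 = 2)
(-5*(0 + 1) + R(5, 2))² = (-5*(0 + 1) + 2)² = (-5*1 + 2)² = (-5 + 2)² = (-3)² = 9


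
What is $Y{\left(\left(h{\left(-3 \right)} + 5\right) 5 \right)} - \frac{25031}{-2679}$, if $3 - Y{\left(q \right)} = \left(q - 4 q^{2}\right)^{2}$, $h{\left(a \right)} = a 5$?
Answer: $- \frac{270585664432}{2679} \approx -1.01 \cdot 10^{8}$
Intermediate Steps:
$h{\left(a \right)} = 5 a$
$Y{\left(q \right)} = 3 - \left(q - 4 q^{2}\right)^{2}$
$Y{\left(\left(h{\left(-3 \right)} + 5\right) 5 \right)} - \frac{25031}{-2679} = \left(3 - \left(\left(5 \left(-3\right) + 5\right) 5\right)^{2} \left(-1 + 4 \left(5 \left(-3\right) + 5\right) 5\right)^{2}\right) - \frac{25031}{-2679} = \left(3 - \left(\left(-15 + 5\right) 5\right)^{2} \left(-1 + 4 \left(-15 + 5\right) 5\right)^{2}\right) - 25031 \left(- \frac{1}{2679}\right) = \left(3 - \left(\left(-10\right) 5\right)^{2} \left(-1 + 4 \left(\left(-10\right) 5\right)\right)^{2}\right) - - \frac{25031}{2679} = \left(3 - \left(-50\right)^{2} \left(-1 + 4 \left(-50\right)\right)^{2}\right) + \frac{25031}{2679} = \left(3 - 2500 \left(-1 - 200\right)^{2}\right) + \frac{25031}{2679} = \left(3 - 2500 \left(-201\right)^{2}\right) + \frac{25031}{2679} = \left(3 - 2500 \cdot 40401\right) + \frac{25031}{2679} = \left(3 - 101002500\right) + \frac{25031}{2679} = -101002497 + \frac{25031}{2679} = - \frac{270585664432}{2679}$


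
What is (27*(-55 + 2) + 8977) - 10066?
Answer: -2520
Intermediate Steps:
(27*(-55 + 2) + 8977) - 10066 = (27*(-53) + 8977) - 10066 = (-1431 + 8977) - 10066 = 7546 - 10066 = -2520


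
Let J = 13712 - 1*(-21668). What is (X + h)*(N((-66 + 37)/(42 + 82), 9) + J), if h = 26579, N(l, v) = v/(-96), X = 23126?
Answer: 56273863685/32 ≈ 1.7586e+9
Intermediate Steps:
N(l, v) = -v/96 (N(l, v) = v*(-1/96) = -v/96)
J = 35380 (J = 13712 + 21668 = 35380)
(X + h)*(N((-66 + 37)/(42 + 82), 9) + J) = (23126 + 26579)*(-1/96*9 + 35380) = 49705*(-3/32 + 35380) = 49705*(1132157/32) = 56273863685/32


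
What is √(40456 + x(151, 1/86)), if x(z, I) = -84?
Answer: 2*√10093 ≈ 200.93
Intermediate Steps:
√(40456 + x(151, 1/86)) = √(40456 - 84) = √40372 = 2*√10093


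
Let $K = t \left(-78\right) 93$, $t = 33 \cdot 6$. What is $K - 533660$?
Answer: $-1969952$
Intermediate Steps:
$t = 198$
$K = -1436292$ ($K = 198 \left(-78\right) 93 = \left(-15444\right) 93 = -1436292$)
$K - 533660 = -1436292 - 533660 = -1969952$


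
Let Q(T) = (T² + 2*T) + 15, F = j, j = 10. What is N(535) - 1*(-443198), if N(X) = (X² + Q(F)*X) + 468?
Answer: 802116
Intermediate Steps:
F = 10
Q(T) = 15 + T² + 2*T
N(X) = 468 + X² + 135*X (N(X) = (X² + (15 + 10² + 2*10)*X) + 468 = (X² + (15 + 100 + 20)*X) + 468 = (X² + 135*X) + 468 = 468 + X² + 135*X)
N(535) - 1*(-443198) = (468 + 535² + 135*535) - 1*(-443198) = (468 + 286225 + 72225) + 443198 = 358918 + 443198 = 802116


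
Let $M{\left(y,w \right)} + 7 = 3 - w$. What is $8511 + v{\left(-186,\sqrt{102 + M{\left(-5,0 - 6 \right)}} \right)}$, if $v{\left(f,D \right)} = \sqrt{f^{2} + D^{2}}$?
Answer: $8511 + 10 \sqrt{347} \approx 8697.3$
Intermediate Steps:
$M{\left(y,w \right)} = -4 - w$ ($M{\left(y,w \right)} = -7 - \left(-3 + w\right) = -4 - w$)
$v{\left(f,D \right)} = \sqrt{D^{2} + f^{2}}$
$8511 + v{\left(-186,\sqrt{102 + M{\left(-5,0 - 6 \right)}} \right)} = 8511 + \sqrt{\left(\sqrt{102 - \left(4 - 6\right)}\right)^{2} + \left(-186\right)^{2}} = 8511 + \sqrt{\left(\sqrt{102 - -2}\right)^{2} + 34596} = 8511 + \sqrt{\left(\sqrt{102 + \left(-4 + 6\right)}\right)^{2} + 34596} = 8511 + \sqrt{\left(\sqrt{102 + 2}\right)^{2} + 34596} = 8511 + \sqrt{\left(\sqrt{104}\right)^{2} + 34596} = 8511 + \sqrt{\left(2 \sqrt{26}\right)^{2} + 34596} = 8511 + \sqrt{104 + 34596} = 8511 + \sqrt{34700} = 8511 + 10 \sqrt{347}$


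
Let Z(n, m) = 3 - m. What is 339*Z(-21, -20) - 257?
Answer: 7540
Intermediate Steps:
339*Z(-21, -20) - 257 = 339*(3 - 1*(-20)) - 257 = 339*(3 + 20) - 257 = 339*23 - 257 = 7797 - 257 = 7540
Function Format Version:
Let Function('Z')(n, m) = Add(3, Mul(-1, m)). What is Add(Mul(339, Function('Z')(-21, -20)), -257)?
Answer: 7540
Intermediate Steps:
Add(Mul(339, Function('Z')(-21, -20)), -257) = Add(Mul(339, Add(3, Mul(-1, -20))), -257) = Add(Mul(339, Add(3, 20)), -257) = Add(Mul(339, 23), -257) = Add(7797, -257) = 7540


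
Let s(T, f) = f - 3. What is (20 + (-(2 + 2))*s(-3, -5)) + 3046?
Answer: 3098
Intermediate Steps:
s(T, f) = -3 + f
(20 + (-(2 + 2))*s(-3, -5)) + 3046 = (20 + (-(2 + 2))*(-3 - 5)) + 3046 = (20 - 1*4*(-8)) + 3046 = (20 - 4*(-8)) + 3046 = (20 + 32) + 3046 = 52 + 3046 = 3098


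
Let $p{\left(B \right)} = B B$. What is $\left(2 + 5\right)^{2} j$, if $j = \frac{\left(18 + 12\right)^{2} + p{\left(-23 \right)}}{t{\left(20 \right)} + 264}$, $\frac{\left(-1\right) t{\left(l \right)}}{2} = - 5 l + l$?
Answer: $\frac{70021}{424} \approx 165.14$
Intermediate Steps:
$t{\left(l \right)} = 8 l$ ($t{\left(l \right)} = - 2 \left(- 5 l + l\right) = - 2 \left(- 4 l\right) = 8 l$)
$p{\left(B \right)} = B^{2}$
$j = \frac{1429}{424}$ ($j = \frac{\left(18 + 12\right)^{2} + \left(-23\right)^{2}}{8 \cdot 20 + 264} = \frac{30^{2} + 529}{160 + 264} = \frac{900 + 529}{424} = 1429 \cdot \frac{1}{424} = \frac{1429}{424} \approx 3.3703$)
$\left(2 + 5\right)^{2} j = \left(2 + 5\right)^{2} \cdot \frac{1429}{424} = 7^{2} \cdot \frac{1429}{424} = 49 \cdot \frac{1429}{424} = \frac{70021}{424}$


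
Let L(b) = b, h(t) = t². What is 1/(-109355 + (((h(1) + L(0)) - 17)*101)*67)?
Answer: -1/217627 ≈ -4.5950e-6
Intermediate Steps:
1/(-109355 + (((h(1) + L(0)) - 17)*101)*67) = 1/(-109355 + (((1² + 0) - 17)*101)*67) = 1/(-109355 + (((1 + 0) - 17)*101)*67) = 1/(-109355 + ((1 - 17)*101)*67) = 1/(-109355 - 16*101*67) = 1/(-109355 - 1616*67) = 1/(-109355 - 108272) = 1/(-217627) = -1/217627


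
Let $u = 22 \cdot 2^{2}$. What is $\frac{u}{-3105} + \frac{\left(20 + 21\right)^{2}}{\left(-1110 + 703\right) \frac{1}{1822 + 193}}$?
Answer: $- \frac{10517338391}{1263735} \approx -8322.4$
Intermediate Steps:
$u = 88$ ($u = 22 \cdot 4 = 88$)
$\frac{u}{-3105} + \frac{\left(20 + 21\right)^{2}}{\left(-1110 + 703\right) \frac{1}{1822 + 193}} = \frac{88}{-3105} + \frac{\left(20 + 21\right)^{2}}{\left(-1110 + 703\right) \frac{1}{1822 + 193}} = 88 \left(- \frac{1}{3105}\right) + \frac{41^{2}}{\left(-407\right) \frac{1}{2015}} = - \frac{88}{3105} + \frac{1681}{\left(-407\right) \frac{1}{2015}} = - \frac{88}{3105} + \frac{1681}{- \frac{407}{2015}} = - \frac{88}{3105} + 1681 \left(- \frac{2015}{407}\right) = - \frac{88}{3105} - \frac{3387215}{407} = - \frac{10517338391}{1263735}$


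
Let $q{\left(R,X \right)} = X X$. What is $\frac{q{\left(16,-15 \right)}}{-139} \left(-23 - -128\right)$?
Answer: $- \frac{23625}{139} \approx -169.96$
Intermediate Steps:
$q{\left(R,X \right)} = X^{2}$
$\frac{q{\left(16,-15 \right)}}{-139} \left(-23 - -128\right) = \frac{\left(-15\right)^{2}}{-139} \left(-23 - -128\right) = 225 \left(- \frac{1}{139}\right) \left(-23 + 128\right) = \left(- \frac{225}{139}\right) 105 = - \frac{23625}{139}$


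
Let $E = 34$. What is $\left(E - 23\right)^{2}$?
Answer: $121$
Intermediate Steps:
$\left(E - 23\right)^{2} = \left(34 - 23\right)^{2} = 11^{2} = 121$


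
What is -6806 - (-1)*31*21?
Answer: -6155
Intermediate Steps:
-6806 - (-1)*31*21 = -6806 - (-1)*651 = -6806 - 1*(-651) = -6806 + 651 = -6155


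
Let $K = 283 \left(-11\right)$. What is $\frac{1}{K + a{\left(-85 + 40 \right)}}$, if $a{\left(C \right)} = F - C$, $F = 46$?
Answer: $- \frac{1}{3022} \approx -0.00033091$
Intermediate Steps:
$K = -3113$
$a{\left(C \right)} = 46 - C$
$\frac{1}{K + a{\left(-85 + 40 \right)}} = \frac{1}{-3113 + \left(46 - \left(-85 + 40\right)\right)} = \frac{1}{-3113 + \left(46 - -45\right)} = \frac{1}{-3113 + \left(46 + 45\right)} = \frac{1}{-3113 + 91} = \frac{1}{-3022} = - \frac{1}{3022}$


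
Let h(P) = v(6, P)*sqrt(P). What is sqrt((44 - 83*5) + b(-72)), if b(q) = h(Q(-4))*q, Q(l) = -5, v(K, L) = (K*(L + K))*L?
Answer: sqrt(-371 + 2160*I*sqrt(5)) ≈ 47.292 + 51.064*I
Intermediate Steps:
v(K, L) = K*L*(K + L) (v(K, L) = (K*(K + L))*L = K*L*(K + L))
h(P) = 6*P**(3/2)*(6 + P) (h(P) = (6*P*(6 + P))*sqrt(P) = 6*P**(3/2)*(6 + P))
b(q) = -30*I*q*sqrt(5) (b(q) = (6*(-5)**(3/2)*(6 - 5))*q = (6*(-5*I*sqrt(5))*1)*q = (-30*I*sqrt(5))*q = -30*I*q*sqrt(5))
sqrt((44 - 83*5) + b(-72)) = sqrt((44 - 83*5) - 30*I*(-72)*sqrt(5)) = sqrt((44 - 415) + 2160*I*sqrt(5)) = sqrt(-371 + 2160*I*sqrt(5))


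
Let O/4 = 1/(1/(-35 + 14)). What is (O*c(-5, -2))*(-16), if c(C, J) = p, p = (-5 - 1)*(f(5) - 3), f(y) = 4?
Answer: -8064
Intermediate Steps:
p = -6 (p = (-5 - 1)*(4 - 3) = -6*1 = -6)
c(C, J) = -6
O = -84 (O = 4/(1/(-35 + 14)) = 4/(1/(-21)) = 4/(-1/21) = 4*(-21) = -84)
(O*c(-5, -2))*(-16) = -84*(-6)*(-16) = 504*(-16) = -8064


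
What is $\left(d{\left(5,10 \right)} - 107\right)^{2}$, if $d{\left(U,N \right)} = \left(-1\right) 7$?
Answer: $12996$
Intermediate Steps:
$d{\left(U,N \right)} = -7$
$\left(d{\left(5,10 \right)} - 107\right)^{2} = \left(-7 - 107\right)^{2} = \left(-114\right)^{2} = 12996$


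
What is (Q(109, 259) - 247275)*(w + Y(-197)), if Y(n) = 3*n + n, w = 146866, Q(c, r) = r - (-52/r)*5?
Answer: -9345615260952/259 ≈ -3.6083e+10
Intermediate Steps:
Q(c, r) = r + 260/r (Q(c, r) = r - (-260)/r = r + 260/r)
Y(n) = 4*n
(Q(109, 259) - 247275)*(w + Y(-197)) = ((259 + 260/259) - 247275)*(146866 + 4*(-197)) = ((259 + 260*(1/259)) - 247275)*(146866 - 788) = ((259 + 260/259) - 247275)*146078 = (67341/259 - 247275)*146078 = -63976884/259*146078 = -9345615260952/259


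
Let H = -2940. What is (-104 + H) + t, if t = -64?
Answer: -3108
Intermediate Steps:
(-104 + H) + t = (-104 - 2940) - 64 = -3044 - 64 = -3108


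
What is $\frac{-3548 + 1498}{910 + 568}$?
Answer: $- \frac{1025}{739} \approx -1.387$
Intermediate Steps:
$\frac{-3548 + 1498}{910 + 568} = - \frac{2050}{1478} = \left(-2050\right) \frac{1}{1478} = - \frac{1025}{739}$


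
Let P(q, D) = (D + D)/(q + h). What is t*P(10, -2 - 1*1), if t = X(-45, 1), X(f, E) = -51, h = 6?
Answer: 153/8 ≈ 19.125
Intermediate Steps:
t = -51
P(q, D) = 2*D/(6 + q) (P(q, D) = (D + D)/(q + 6) = (2*D)/(6 + q) = 2*D/(6 + q))
t*P(10, -2 - 1*1) = -102*(-2 - 1*1)/(6 + 10) = -102*(-2 - 1)/16 = -102*(-3)/16 = -51*(-3/8) = 153/8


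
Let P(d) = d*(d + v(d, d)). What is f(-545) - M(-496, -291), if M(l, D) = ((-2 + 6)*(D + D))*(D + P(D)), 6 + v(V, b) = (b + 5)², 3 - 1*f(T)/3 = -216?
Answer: -55212011343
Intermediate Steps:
f(T) = 657 (f(T) = 9 - 3*(-216) = 9 + 648 = 657)
v(V, b) = -6 + (5 + b)² (v(V, b) = -6 + (b + 5)² = -6 + (5 + b)²)
P(d) = d*(-6 + d + (5 + d)²) (P(d) = d*(d + (-6 + (5 + d)²)) = d*(-6 + d + (5 + d)²))
M(l, D) = 8*D*(D + D*(-6 + D + (5 + D)²)) (M(l, D) = ((-2 + 6)*(D + D))*(D + D*(-6 + D + (5 + D)²)) = (4*(2*D))*(D + D*(-6 + D + (5 + D)²)) = (8*D)*(D + D*(-6 + D + (5 + D)²)) = 8*D*(D + D*(-6 + D + (5 + D)²)))
f(-545) - M(-496, -291) = 657 - 8*(-291)²*(-5 - 291 + (5 - 291)²) = 657 - 8*84681*(-5 - 291 + (-286)²) = 657 - 8*84681*(-5 - 291 + 81796) = 657 - 8*84681*81500 = 657 - 1*55212012000 = 657 - 55212012000 = -55212011343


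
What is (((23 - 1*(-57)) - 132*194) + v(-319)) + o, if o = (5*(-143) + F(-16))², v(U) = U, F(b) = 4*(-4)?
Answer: 508514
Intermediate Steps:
F(b) = -16
o = 534361 (o = (5*(-143) - 16)² = (-715 - 16)² = (-731)² = 534361)
(((23 - 1*(-57)) - 132*194) + v(-319)) + o = (((23 - 1*(-57)) - 132*194) - 319) + 534361 = (((23 + 57) - 25608) - 319) + 534361 = ((80 - 25608) - 319) + 534361 = (-25528 - 319) + 534361 = -25847 + 534361 = 508514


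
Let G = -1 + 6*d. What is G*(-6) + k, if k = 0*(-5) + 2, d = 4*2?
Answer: -280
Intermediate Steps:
d = 8
G = 47 (G = -1 + 6*8 = -1 + 48 = 47)
k = 2 (k = 0 + 2 = 2)
G*(-6) + k = 47*(-6) + 2 = -282 + 2 = -280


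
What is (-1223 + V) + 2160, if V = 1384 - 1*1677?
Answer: 644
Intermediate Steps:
V = -293 (V = 1384 - 1677 = -293)
(-1223 + V) + 2160 = (-1223 - 293) + 2160 = -1516 + 2160 = 644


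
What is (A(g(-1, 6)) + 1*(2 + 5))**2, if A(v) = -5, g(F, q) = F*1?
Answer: 4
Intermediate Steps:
g(F, q) = F
(A(g(-1, 6)) + 1*(2 + 5))**2 = (-5 + 1*(2 + 5))**2 = (-5 + 1*7)**2 = (-5 + 7)**2 = 2**2 = 4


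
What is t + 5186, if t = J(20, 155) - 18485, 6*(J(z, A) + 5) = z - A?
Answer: -26653/2 ≈ -13327.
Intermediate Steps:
J(z, A) = -5 - A/6 + z/6 (J(z, A) = -5 + (z - A)/6 = -5 + (-A/6 + z/6) = -5 - A/6 + z/6)
t = -37025/2 (t = (-5 - 1/6*155 + (1/6)*20) - 18485 = (-5 - 155/6 + 10/3) - 18485 = -55/2 - 18485 = -37025/2 ≈ -18513.)
t + 5186 = -37025/2 + 5186 = -26653/2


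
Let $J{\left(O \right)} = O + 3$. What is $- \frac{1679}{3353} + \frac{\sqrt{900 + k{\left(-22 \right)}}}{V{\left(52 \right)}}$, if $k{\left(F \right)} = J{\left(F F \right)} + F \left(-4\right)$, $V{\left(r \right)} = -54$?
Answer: $- \frac{1679}{3353} - \frac{5 \sqrt{59}}{54} \approx -1.212$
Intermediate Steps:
$J{\left(O \right)} = 3 + O$
$k{\left(F \right)} = 3 + F^{2} - 4 F$ ($k{\left(F \right)} = \left(3 + F F\right) + F \left(-4\right) = \left(3 + F^{2}\right) - 4 F = 3 + F^{2} - 4 F$)
$- \frac{1679}{3353} + \frac{\sqrt{900 + k{\left(-22 \right)}}}{V{\left(52 \right)}} = - \frac{1679}{3353} + \frac{\sqrt{900 + \left(3 + \left(-22\right)^{2} - -88\right)}}{-54} = \left(-1679\right) \frac{1}{3353} + \sqrt{900 + \left(3 + 484 + 88\right)} \left(- \frac{1}{54}\right) = - \frac{1679}{3353} + \sqrt{900 + 575} \left(- \frac{1}{54}\right) = - \frac{1679}{3353} + \sqrt{1475} \left(- \frac{1}{54}\right) = - \frac{1679}{3353} + 5 \sqrt{59} \left(- \frac{1}{54}\right) = - \frac{1679}{3353} - \frac{5 \sqrt{59}}{54}$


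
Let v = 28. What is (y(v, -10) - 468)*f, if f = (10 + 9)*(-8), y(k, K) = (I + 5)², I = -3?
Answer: 70528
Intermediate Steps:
y(k, K) = 4 (y(k, K) = (-3 + 5)² = 2² = 4)
f = -152 (f = 19*(-8) = -152)
(y(v, -10) - 468)*f = (4 - 468)*(-152) = -464*(-152) = 70528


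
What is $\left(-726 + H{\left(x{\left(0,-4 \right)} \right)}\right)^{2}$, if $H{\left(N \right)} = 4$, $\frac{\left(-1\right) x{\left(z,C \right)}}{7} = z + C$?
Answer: $521284$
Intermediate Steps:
$x{\left(z,C \right)} = - 7 C - 7 z$ ($x{\left(z,C \right)} = - 7 \left(z + C\right) = - 7 \left(C + z\right) = - 7 C - 7 z$)
$\left(-726 + H{\left(x{\left(0,-4 \right)} \right)}\right)^{2} = \left(-726 + 4\right)^{2} = \left(-722\right)^{2} = 521284$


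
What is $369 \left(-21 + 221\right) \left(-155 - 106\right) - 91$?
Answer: $-19261891$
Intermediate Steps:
$369 \left(-21 + 221\right) \left(-155 - 106\right) - 91 = 369 \cdot 200 \left(-155 - 106\right) - 91 = 369 \cdot 200 \left(-261\right) - 91 = 369 \left(-52200\right) - 91 = -19261800 - 91 = -19261891$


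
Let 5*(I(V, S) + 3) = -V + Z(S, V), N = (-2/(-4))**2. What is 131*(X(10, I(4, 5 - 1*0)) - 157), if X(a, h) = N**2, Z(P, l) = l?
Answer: -328941/16 ≈ -20559.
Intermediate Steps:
N = 1/4 (N = (-2*(-1/4))**2 = (1/2)**2 = 1/4 ≈ 0.25000)
I(V, S) = -3 (I(V, S) = -3 + (-V + V)/5 = -3 + (1/5)*0 = -3 + 0 = -3)
X(a, h) = 1/16 (X(a, h) = (1/4)**2 = 1/16)
131*(X(10, I(4, 5 - 1*0)) - 157) = 131*(1/16 - 157) = 131*(-2511/16) = -328941/16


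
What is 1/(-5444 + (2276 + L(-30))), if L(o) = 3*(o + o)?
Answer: -1/3348 ≈ -0.00029869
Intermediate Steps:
L(o) = 6*o (L(o) = 3*(2*o) = 6*o)
1/(-5444 + (2276 + L(-30))) = 1/(-5444 + (2276 + 6*(-30))) = 1/(-5444 + (2276 - 180)) = 1/(-5444 + 2096) = 1/(-3348) = -1/3348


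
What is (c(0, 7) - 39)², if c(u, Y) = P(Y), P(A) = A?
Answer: 1024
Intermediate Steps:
c(u, Y) = Y
(c(0, 7) - 39)² = (7 - 39)² = (-32)² = 1024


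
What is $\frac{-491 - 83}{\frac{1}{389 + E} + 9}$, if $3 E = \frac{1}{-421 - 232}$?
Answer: $- \frac{437416700}{6860409} \approx -63.76$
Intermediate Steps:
$E = - \frac{1}{1959}$ ($E = \frac{1}{3 \left(-421 - 232\right)} = \frac{1}{3 \left(-653\right)} = \frac{1}{3} \left(- \frac{1}{653}\right) = - \frac{1}{1959} \approx -0.00051046$)
$\frac{-491 - 83}{\frac{1}{389 + E} + 9} = \frac{-491 - 83}{\frac{1}{389 - \frac{1}{1959}} + 9} = - \frac{574}{\frac{1}{\frac{762050}{1959}} + 9} = - \frac{574}{\frac{1959}{762050} + 9} = - \frac{574}{\frac{6860409}{762050}} = \left(-574\right) \frac{762050}{6860409} = - \frac{437416700}{6860409}$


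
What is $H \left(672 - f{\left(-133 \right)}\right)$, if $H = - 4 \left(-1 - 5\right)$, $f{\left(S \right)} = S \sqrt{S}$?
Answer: $16128 + 3192 i \sqrt{133} \approx 16128.0 + 36812.0 i$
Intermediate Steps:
$f{\left(S \right)} = S^{\frac{3}{2}}$
$H = 24$ ($H = \left(-4\right) \left(-6\right) = 24$)
$H \left(672 - f{\left(-133 \right)}\right) = 24 \left(672 - \left(-133\right)^{\frac{3}{2}}\right) = 24 \left(672 - - 133 i \sqrt{133}\right) = 24 \left(672 + 133 i \sqrt{133}\right) = 16128 + 3192 i \sqrt{133}$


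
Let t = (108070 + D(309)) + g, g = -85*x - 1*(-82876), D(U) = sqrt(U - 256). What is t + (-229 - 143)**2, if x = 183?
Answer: 313775 + sqrt(53) ≈ 3.1378e+5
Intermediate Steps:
D(U) = sqrt(-256 + U)
g = 67321 (g = -85*183 - 1*(-82876) = -15555 + 82876 = 67321)
t = 175391 + sqrt(53) (t = (108070 + sqrt(-256 + 309)) + 67321 = (108070 + sqrt(53)) + 67321 = 175391 + sqrt(53) ≈ 1.7540e+5)
t + (-229 - 143)**2 = (175391 + sqrt(53)) + (-229 - 143)**2 = (175391 + sqrt(53)) + (-372)**2 = (175391 + sqrt(53)) + 138384 = 313775 + sqrt(53)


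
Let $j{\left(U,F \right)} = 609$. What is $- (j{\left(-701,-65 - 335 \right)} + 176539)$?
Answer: $-177148$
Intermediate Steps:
$- (j{\left(-701,-65 - 335 \right)} + 176539) = - (609 + 176539) = \left(-1\right) 177148 = -177148$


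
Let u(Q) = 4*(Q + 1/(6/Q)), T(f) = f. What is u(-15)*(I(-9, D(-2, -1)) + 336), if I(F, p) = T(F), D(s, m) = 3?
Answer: -22890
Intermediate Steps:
I(F, p) = F
u(Q) = 14*Q/3 (u(Q) = 4*(Q + Q/6) = 4*(7*Q/6) = 14*Q/3)
u(-15)*(I(-9, D(-2, -1)) + 336) = ((14/3)*(-15))*(-9 + 336) = -70*327 = -22890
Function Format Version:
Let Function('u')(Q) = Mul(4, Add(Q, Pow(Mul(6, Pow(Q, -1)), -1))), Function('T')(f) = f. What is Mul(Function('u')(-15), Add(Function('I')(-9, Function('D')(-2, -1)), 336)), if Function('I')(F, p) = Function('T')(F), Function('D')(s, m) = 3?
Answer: -22890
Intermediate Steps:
Function('I')(F, p) = F
Function('u')(Q) = Mul(Rational(14, 3), Q) (Function('u')(Q) = Mul(4, Add(Q, Mul(Rational(1, 6), Q))) = Mul(4, Mul(Rational(7, 6), Q)) = Mul(Rational(14, 3), Q))
Mul(Function('u')(-15), Add(Function('I')(-9, Function('D')(-2, -1)), 336)) = Mul(Mul(Rational(14, 3), -15), Add(-9, 336)) = Mul(-70, 327) = -22890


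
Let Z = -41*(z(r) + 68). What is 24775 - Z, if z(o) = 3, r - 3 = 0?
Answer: 27686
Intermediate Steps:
r = 3 (r = 3 + 0 = 3)
Z = -2911 (Z = -41*(3 + 68) = -41*71 = -2911)
24775 - Z = 24775 - 1*(-2911) = 24775 + 2911 = 27686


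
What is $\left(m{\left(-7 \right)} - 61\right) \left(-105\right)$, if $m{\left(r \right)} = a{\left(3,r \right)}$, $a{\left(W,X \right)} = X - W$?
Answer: $7455$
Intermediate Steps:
$m{\left(r \right)} = -3 + r$ ($m{\left(r \right)} = r - 3 = -3 + r$)
$\left(m{\left(-7 \right)} - 61\right) \left(-105\right) = \left(\left(-3 - 7\right) - 61\right) \left(-105\right) = \left(-10 - 61\right) \left(-105\right) = \left(-71\right) \left(-105\right) = 7455$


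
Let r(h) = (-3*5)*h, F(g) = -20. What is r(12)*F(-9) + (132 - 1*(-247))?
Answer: 3979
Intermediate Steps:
r(h) = -15*h
r(12)*F(-9) + (132 - 1*(-247)) = -15*12*(-20) + (132 - 1*(-247)) = -180*(-20) + (132 + 247) = 3600 + 379 = 3979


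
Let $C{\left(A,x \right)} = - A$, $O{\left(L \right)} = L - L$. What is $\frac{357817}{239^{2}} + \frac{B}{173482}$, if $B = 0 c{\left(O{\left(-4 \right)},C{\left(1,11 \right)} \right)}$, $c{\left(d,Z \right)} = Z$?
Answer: $\frac{357817}{57121} \approx 6.2642$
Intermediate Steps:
$O{\left(L \right)} = 0$
$B = 0$ ($B = 0 \left(\left(-1\right) 1\right) = 0 \left(-1\right) = 0$)
$\frac{357817}{239^{2}} + \frac{B}{173482} = \frac{357817}{239^{2}} + \frac{0}{173482} = \frac{357817}{57121} + 0 \cdot \frac{1}{173482} = 357817 \cdot \frac{1}{57121} + 0 = \frac{357817}{57121} + 0 = \frac{357817}{57121}$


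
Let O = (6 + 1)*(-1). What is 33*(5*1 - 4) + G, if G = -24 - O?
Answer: 16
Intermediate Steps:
O = -7 (O = 7*(-1) = -7)
G = -17 (G = -24 - 1*(-7) = -24 + 7 = -17)
33*(5*1 - 4) + G = 33*(5*1 - 4) - 17 = 33*(5 - 4) - 17 = 33*1 - 17 = 33 - 17 = 16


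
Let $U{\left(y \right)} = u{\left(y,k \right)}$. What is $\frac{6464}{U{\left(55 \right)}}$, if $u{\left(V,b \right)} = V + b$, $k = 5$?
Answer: $\frac{1616}{15} \approx 107.73$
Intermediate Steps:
$U{\left(y \right)} = 5 + y$ ($U{\left(y \right)} = y + 5 = 5 + y$)
$\frac{6464}{U{\left(55 \right)}} = \frac{6464}{5 + 55} = \frac{6464}{60} = 6464 \cdot \frac{1}{60} = \frac{1616}{15}$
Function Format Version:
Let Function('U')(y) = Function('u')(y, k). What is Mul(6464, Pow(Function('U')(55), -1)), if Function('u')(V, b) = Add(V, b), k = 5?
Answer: Rational(1616, 15) ≈ 107.73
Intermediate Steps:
Function('U')(y) = Add(5, y) (Function('U')(y) = Add(y, 5) = Add(5, y))
Mul(6464, Pow(Function('U')(55), -1)) = Mul(6464, Pow(Add(5, 55), -1)) = Mul(6464, Pow(60, -1)) = Mul(6464, Rational(1, 60)) = Rational(1616, 15)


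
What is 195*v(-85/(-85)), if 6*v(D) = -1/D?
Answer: -65/2 ≈ -32.500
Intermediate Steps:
v(D) = -1/(6*D) (v(D) = (-1/D)/6 = -1/(6*D))
195*v(-85/(-85)) = 195*(-1/(6*((-85/(-85))))) = 195*(-1/(6*((-85*(-1/85))))) = 195*(-1/6/1) = 195*(-1/6*1) = 195*(-1/6) = -65/2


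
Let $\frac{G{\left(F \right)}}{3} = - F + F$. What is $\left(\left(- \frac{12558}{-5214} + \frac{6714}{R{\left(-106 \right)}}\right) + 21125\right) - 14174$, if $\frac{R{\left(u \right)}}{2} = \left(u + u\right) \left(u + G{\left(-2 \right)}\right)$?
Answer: $\frac{135790246897}{19528168} \approx 6953.6$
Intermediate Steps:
$G{\left(F \right)} = 0$ ($G{\left(F \right)} = 3 \left(- F + F\right) = 3 \cdot 0 = 0$)
$R{\left(u \right)} = 4 u^{2}$ ($R{\left(u \right)} = 2 \left(u + u\right) \left(u + 0\right) = 2 \cdot 2 u u = 2 \cdot 2 u^{2} = 4 u^{2}$)
$\left(\left(- \frac{12558}{-5214} + \frac{6714}{R{\left(-106 \right)}}\right) + 21125\right) - 14174 = \left(\left(- \frac{12558}{-5214} + \frac{6714}{4 \left(-106\right)^{2}}\right) + 21125\right) - 14174 = \left(\left(\left(-12558\right) \left(- \frac{1}{5214}\right) + \frac{6714}{4 \cdot 11236}\right) + 21125\right) - 14174 = \left(\left(\frac{2093}{869} + \frac{6714}{44944}\right) + 21125\right) - 14174 = \left(\left(\frac{2093}{869} + 6714 \cdot \frac{1}{44944}\right) + 21125\right) - 14174 = \left(\left(\frac{2093}{869} + \frac{3357}{22472}\right) + 21125\right) - 14174 = \left(\frac{49951129}{19528168} + 21125\right) - 14174 = \frac{412582500129}{19528168} - 14174 = \frac{135790246897}{19528168}$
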